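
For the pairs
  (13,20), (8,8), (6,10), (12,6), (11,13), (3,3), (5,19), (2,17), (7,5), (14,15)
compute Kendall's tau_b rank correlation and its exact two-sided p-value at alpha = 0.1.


Step 1: Enumerate the 45 unordered pairs (i,j) with i<j and classify each by sign(x_j-x_i) * sign(y_j-y_i).
  (1,2):dx=-5,dy=-12->C; (1,3):dx=-7,dy=-10->C; (1,4):dx=-1,dy=-14->C; (1,5):dx=-2,dy=-7->C
  (1,6):dx=-10,dy=-17->C; (1,7):dx=-8,dy=-1->C; (1,8):dx=-11,dy=-3->C; (1,9):dx=-6,dy=-15->C
  (1,10):dx=+1,dy=-5->D; (2,3):dx=-2,dy=+2->D; (2,4):dx=+4,dy=-2->D; (2,5):dx=+3,dy=+5->C
  (2,6):dx=-5,dy=-5->C; (2,7):dx=-3,dy=+11->D; (2,8):dx=-6,dy=+9->D; (2,9):dx=-1,dy=-3->C
  (2,10):dx=+6,dy=+7->C; (3,4):dx=+6,dy=-4->D; (3,5):dx=+5,dy=+3->C; (3,6):dx=-3,dy=-7->C
  (3,7):dx=-1,dy=+9->D; (3,8):dx=-4,dy=+7->D; (3,9):dx=+1,dy=-5->D; (3,10):dx=+8,dy=+5->C
  (4,5):dx=-1,dy=+7->D; (4,6):dx=-9,dy=-3->C; (4,7):dx=-7,dy=+13->D; (4,8):dx=-10,dy=+11->D
  (4,9):dx=-5,dy=-1->C; (4,10):dx=+2,dy=+9->C; (5,6):dx=-8,dy=-10->C; (5,7):dx=-6,dy=+6->D
  (5,8):dx=-9,dy=+4->D; (5,9):dx=-4,dy=-8->C; (5,10):dx=+3,dy=+2->C; (6,7):dx=+2,dy=+16->C
  (6,8):dx=-1,dy=+14->D; (6,9):dx=+4,dy=+2->C; (6,10):dx=+11,dy=+12->C; (7,8):dx=-3,dy=-2->C
  (7,9):dx=+2,dy=-14->D; (7,10):dx=+9,dy=-4->D; (8,9):dx=+5,dy=-12->D; (8,10):dx=+12,dy=-2->D
  (9,10):dx=+7,dy=+10->C
Step 2: C = 26, D = 19, total pairs = 45.
Step 3: tau = (C - D)/(n(n-1)/2) = (26 - 19)/45 = 0.155556.
Step 4: Exact two-sided p-value (enumerate n! = 3628800 permutations of y under H0): p = 0.600654.
Step 5: alpha = 0.1. fail to reject H0.

tau_b = 0.1556 (C=26, D=19), p = 0.600654, fail to reject H0.


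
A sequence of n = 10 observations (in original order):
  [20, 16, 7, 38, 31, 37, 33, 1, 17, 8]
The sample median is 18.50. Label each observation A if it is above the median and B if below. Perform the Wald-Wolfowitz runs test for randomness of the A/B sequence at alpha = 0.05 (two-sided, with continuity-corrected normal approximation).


Step 1: Compute median = 18.50; label A = above, B = below.
Labels in order: ABBAAAABBB  (n_A = 5, n_B = 5)
Step 2: Count runs R = 4.
Step 3: Under H0 (random ordering), E[R] = 2*n_A*n_B/(n_A+n_B) + 1 = 2*5*5/10 + 1 = 6.0000.
        Var[R] = 2*n_A*n_B*(2*n_A*n_B - n_A - n_B) / ((n_A+n_B)^2 * (n_A+n_B-1)) = 2000/900 = 2.2222.
        SD[R] = 1.4907.
Step 4: Continuity-corrected z = (R + 0.5 - E[R]) / SD[R] = (4 + 0.5 - 6.0000) / 1.4907 = -1.0062.
Step 5: Two-sided p-value via normal approximation = 2*(1 - Phi(|z|)) = 0.314305.
Step 6: alpha = 0.05. fail to reject H0.

R = 4, z = -1.0062, p = 0.314305, fail to reject H0.


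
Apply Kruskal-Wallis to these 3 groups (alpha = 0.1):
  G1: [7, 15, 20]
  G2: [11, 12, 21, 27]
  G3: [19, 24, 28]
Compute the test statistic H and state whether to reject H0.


Step 1: Combine all N = 10 observations and assign midranks.
sorted (value, group, rank): (7,G1,1), (11,G2,2), (12,G2,3), (15,G1,4), (19,G3,5), (20,G1,6), (21,G2,7), (24,G3,8), (27,G2,9), (28,G3,10)
Step 2: Sum ranks within each group.
R_1 = 11 (n_1 = 3)
R_2 = 21 (n_2 = 4)
R_3 = 23 (n_3 = 3)
Step 3: H = 12/(N(N+1)) * sum(R_i^2/n_i) - 3(N+1)
     = 12/(10*11) * (11^2/3 + 21^2/4 + 23^2/3) - 3*11
     = 0.109091 * 326.917 - 33
     = 2.663636.
Step 4: No ties, so H is used without correction.
Step 5: Under H0, H ~ chi^2(2); p-value = 0.263997.
Step 6: alpha = 0.1. fail to reject H0.

H = 2.6636, df = 2, p = 0.263997, fail to reject H0.


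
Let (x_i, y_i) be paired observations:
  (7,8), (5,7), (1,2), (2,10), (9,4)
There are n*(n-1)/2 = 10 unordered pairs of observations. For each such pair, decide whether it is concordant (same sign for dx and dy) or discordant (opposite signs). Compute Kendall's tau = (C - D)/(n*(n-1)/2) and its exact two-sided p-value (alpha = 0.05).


Step 1: Enumerate the 10 unordered pairs (i,j) with i<j and classify each by sign(x_j-x_i) * sign(y_j-y_i).
  (1,2):dx=-2,dy=-1->C; (1,3):dx=-6,dy=-6->C; (1,4):dx=-5,dy=+2->D; (1,5):dx=+2,dy=-4->D
  (2,3):dx=-4,dy=-5->C; (2,4):dx=-3,dy=+3->D; (2,5):dx=+4,dy=-3->D; (3,4):dx=+1,dy=+8->C
  (3,5):dx=+8,dy=+2->C; (4,5):dx=+7,dy=-6->D
Step 2: C = 5, D = 5, total pairs = 10.
Step 3: tau = (C - D)/(n(n-1)/2) = (5 - 5)/10 = 0.000000.
Step 4: Exact two-sided p-value (enumerate n! = 120 permutations of y under H0): p = 1.000000.
Step 5: alpha = 0.05. fail to reject H0.

tau_b = 0.0000 (C=5, D=5), p = 1.000000, fail to reject H0.


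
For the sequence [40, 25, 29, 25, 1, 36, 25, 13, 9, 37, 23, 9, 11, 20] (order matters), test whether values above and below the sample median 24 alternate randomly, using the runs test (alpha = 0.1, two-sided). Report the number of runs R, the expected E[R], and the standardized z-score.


Step 1: Compute median = 24; label A = above, B = below.
Labels in order: AAAABAABBABBBB  (n_A = 7, n_B = 7)
Step 2: Count runs R = 6.
Step 3: Under H0 (random ordering), E[R] = 2*n_A*n_B/(n_A+n_B) + 1 = 2*7*7/14 + 1 = 8.0000.
        Var[R] = 2*n_A*n_B*(2*n_A*n_B - n_A - n_B) / ((n_A+n_B)^2 * (n_A+n_B-1)) = 8232/2548 = 3.2308.
        SD[R] = 1.7974.
Step 4: Continuity-corrected z = (R + 0.5 - E[R]) / SD[R] = (6 + 0.5 - 8.0000) / 1.7974 = -0.8345.
Step 5: Two-sided p-value via normal approximation = 2*(1 - Phi(|z|)) = 0.403986.
Step 6: alpha = 0.1. fail to reject H0.

R = 6, z = -0.8345, p = 0.403986, fail to reject H0.


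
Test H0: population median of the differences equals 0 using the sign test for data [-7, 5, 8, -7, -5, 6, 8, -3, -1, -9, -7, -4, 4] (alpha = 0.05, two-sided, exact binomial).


Step 1: Discard zero differences. Original n = 13; n_eff = number of nonzero differences = 13.
Nonzero differences (with sign): -7, +5, +8, -7, -5, +6, +8, -3, -1, -9, -7, -4, +4
Step 2: Count signs: positive = 5, negative = 8.
Step 3: Under H0: P(positive) = 0.5, so the number of positives S ~ Bin(13, 0.5).
Step 4: Two-sided exact p-value = sum of Bin(13,0.5) probabilities at or below the observed probability = 0.581055.
Step 5: alpha = 0.05. fail to reject H0.

n_eff = 13, pos = 5, neg = 8, p = 0.581055, fail to reject H0.


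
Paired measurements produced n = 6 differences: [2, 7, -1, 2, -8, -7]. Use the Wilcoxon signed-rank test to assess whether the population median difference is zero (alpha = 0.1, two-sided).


Step 1: Drop any zero differences (none here) and take |d_i|.
|d| = [2, 7, 1, 2, 8, 7]
Step 2: Midrank |d_i| (ties get averaged ranks).
ranks: |2|->2.5, |7|->4.5, |1|->1, |2|->2.5, |8|->6, |7|->4.5
Step 3: Attach original signs; sum ranks with positive sign and with negative sign.
W+ = 2.5 + 4.5 + 2.5 = 9.5
W- = 1 + 6 + 4.5 = 11.5
(Check: W+ + W- = 21 should equal n(n+1)/2 = 21.)
Step 4: Test statistic W = min(W+, W-) = 9.5.
Step 5: Ties in |d|, so use the tie-corrected normal approximation.
        E[W] = n(n+1)/4 = 6*7/4 = 10.5.
        Tie groups: |d|=2 (t=2), |d|=7 (t=2); sum(t^3 - t) = 12.
        Var[W] = n(n+1)(2n+1)/24 - sum(t^3-t)/48 = 546/24 - 12/48 = 22.5.
        z = (W - E[W]) / sqrt(Var[W]) = (9.5 - 10.5) / 4.7434 = -0.2108.
        Two-sided p = 2*Phi(z) = 0.833029.
Step 6: alpha = 0.1. fail to reject H0.

W+ = 9.5, W- = 11.5, W = min = 9.5, p = 0.833029, fail to reject H0.


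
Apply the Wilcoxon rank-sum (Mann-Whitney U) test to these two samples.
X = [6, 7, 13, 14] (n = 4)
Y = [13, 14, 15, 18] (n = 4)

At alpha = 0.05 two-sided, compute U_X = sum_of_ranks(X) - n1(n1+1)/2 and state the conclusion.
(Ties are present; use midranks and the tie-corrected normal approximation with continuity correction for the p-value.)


Step 1: Combine and sort all 8 observations; assign midranks.
sorted (value, group): (6,X), (7,X), (13,X), (13,Y), (14,X), (14,Y), (15,Y), (18,Y)
ranks: 6->1, 7->2, 13->3.5, 13->3.5, 14->5.5, 14->5.5, 15->7, 18->8
Step 2: Rank sum for X: R1 = 1 + 2 + 3.5 + 5.5 = 12.
Step 3: U_X = R1 - n1(n1+1)/2 = 12 - 4*5/2 = 12 - 10 = 2.
       U_Y = n1*n2 - U_X = 16 - 2 = 14.
Step 4: Ties are present, so use the tie-corrected normal approximation (with continuity correction) for the p-value.
Step 5: p-value = 0.108063; compare to alpha = 0.05. fail to reject H0.

U_X = 2, p = 0.108063, fail to reject H0 at alpha = 0.05.


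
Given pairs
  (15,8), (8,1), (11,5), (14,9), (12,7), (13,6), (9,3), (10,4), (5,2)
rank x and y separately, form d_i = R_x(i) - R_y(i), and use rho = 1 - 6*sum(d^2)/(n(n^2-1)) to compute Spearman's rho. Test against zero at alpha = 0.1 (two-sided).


Step 1: Rank x and y separately (midranks; no ties here).
rank(x): 15->9, 8->2, 11->5, 14->8, 12->6, 13->7, 9->3, 10->4, 5->1
rank(y): 8->8, 1->1, 5->5, 9->9, 7->7, 6->6, 3->3, 4->4, 2->2
Step 2: d_i = R_x(i) - R_y(i); compute d_i^2.
  (9-8)^2=1, (2-1)^2=1, (5-5)^2=0, (8-9)^2=1, (6-7)^2=1, (7-6)^2=1, (3-3)^2=0, (4-4)^2=0, (1-2)^2=1
sum(d^2) = 6.
Step 3: rho = 1 - 6*6 / (9*(9^2 - 1)) = 1 - 36/720 = 0.950000.
Step 4: Under H0, t = rho * sqrt((n-2)/(1-rho^2)) = 8.0495 ~ t(7).
Step 5: Two-sided p-value from the t-distribution with 7 df = 0.000088.
Step 6: alpha = 0.1. reject H0.

rho = 0.9500, p = 0.000088, reject H0 at alpha = 0.1.


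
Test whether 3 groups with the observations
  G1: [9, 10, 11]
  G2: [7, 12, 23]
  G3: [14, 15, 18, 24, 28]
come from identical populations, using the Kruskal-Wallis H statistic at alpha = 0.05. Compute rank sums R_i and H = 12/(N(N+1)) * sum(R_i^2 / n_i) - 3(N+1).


Step 1: Combine all N = 11 observations and assign midranks.
sorted (value, group, rank): (7,G2,1), (9,G1,2), (10,G1,3), (11,G1,4), (12,G2,5), (14,G3,6), (15,G3,7), (18,G3,8), (23,G2,9), (24,G3,10), (28,G3,11)
Step 2: Sum ranks within each group.
R_1 = 9 (n_1 = 3)
R_2 = 15 (n_2 = 3)
R_3 = 42 (n_3 = 5)
Step 3: H = 12/(N(N+1)) * sum(R_i^2/n_i) - 3(N+1)
     = 12/(11*12) * (9^2/3 + 15^2/3 + 42^2/5) - 3*12
     = 0.090909 * 454.8 - 36
     = 5.345455.
Step 4: No ties, so H is used without correction.
Step 5: Under H0, H ~ chi^2(2); p-value = 0.069064.
Step 6: alpha = 0.05. fail to reject H0.

H = 5.3455, df = 2, p = 0.069064, fail to reject H0.


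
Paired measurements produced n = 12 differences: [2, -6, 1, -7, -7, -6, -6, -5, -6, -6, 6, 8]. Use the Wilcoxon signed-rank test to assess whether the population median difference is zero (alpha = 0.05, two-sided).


Step 1: Drop any zero differences (none here) and take |d_i|.
|d| = [2, 6, 1, 7, 7, 6, 6, 5, 6, 6, 6, 8]
Step 2: Midrank |d_i| (ties get averaged ranks).
ranks: |2|->2, |6|->6.5, |1|->1, |7|->10.5, |7|->10.5, |6|->6.5, |6|->6.5, |5|->3, |6|->6.5, |6|->6.5, |6|->6.5, |8|->12
Step 3: Attach original signs; sum ranks with positive sign and with negative sign.
W+ = 2 + 1 + 6.5 + 12 = 21.5
W- = 6.5 + 10.5 + 10.5 + 6.5 + 6.5 + 3 + 6.5 + 6.5 = 56.5
(Check: W+ + W- = 78 should equal n(n+1)/2 = 78.)
Step 4: Test statistic W = min(W+, W-) = 21.5.
Step 5: Ties in |d|, so use the tie-corrected normal approximation.
        E[W] = n(n+1)/4 = 12*13/4 = 39.
        Tie groups: |d|=6 (t=6), |d|=7 (t=2); sum(t^3 - t) = 216.
        Var[W] = n(n+1)(2n+1)/24 - sum(t^3-t)/48 = 3900/24 - 216/48 = 158.
        z = (W - E[W]) / sqrt(Var[W]) = (21.5 - 39) / 12.5698 = -1.3922.
        Two-sided p = 2*Phi(z) = 0.163854.
Step 6: alpha = 0.05. fail to reject H0.

W+ = 21.5, W- = 56.5, W = min = 21.5, p = 0.163854, fail to reject H0.


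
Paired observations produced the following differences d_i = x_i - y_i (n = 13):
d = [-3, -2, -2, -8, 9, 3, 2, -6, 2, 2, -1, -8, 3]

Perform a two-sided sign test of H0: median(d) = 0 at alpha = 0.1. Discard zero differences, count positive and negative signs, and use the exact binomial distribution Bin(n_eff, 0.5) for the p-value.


Step 1: Discard zero differences. Original n = 13; n_eff = number of nonzero differences = 13.
Nonzero differences (with sign): -3, -2, -2, -8, +9, +3, +2, -6, +2, +2, -1, -8, +3
Step 2: Count signs: positive = 6, negative = 7.
Step 3: Under H0: P(positive) = 0.5, so the number of positives S ~ Bin(13, 0.5).
Step 4: Two-sided exact p-value = sum of Bin(13,0.5) probabilities at or below the observed probability = 1.000000.
Step 5: alpha = 0.1. fail to reject H0.

n_eff = 13, pos = 6, neg = 7, p = 1.000000, fail to reject H0.


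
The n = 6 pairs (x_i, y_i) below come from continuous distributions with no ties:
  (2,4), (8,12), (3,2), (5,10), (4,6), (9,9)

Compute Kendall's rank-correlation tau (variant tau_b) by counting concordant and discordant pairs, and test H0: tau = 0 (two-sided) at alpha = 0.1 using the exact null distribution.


Step 1: Enumerate the 15 unordered pairs (i,j) with i<j and classify each by sign(x_j-x_i) * sign(y_j-y_i).
  (1,2):dx=+6,dy=+8->C; (1,3):dx=+1,dy=-2->D; (1,4):dx=+3,dy=+6->C; (1,5):dx=+2,dy=+2->C
  (1,6):dx=+7,dy=+5->C; (2,3):dx=-5,dy=-10->C; (2,4):dx=-3,dy=-2->C; (2,5):dx=-4,dy=-6->C
  (2,6):dx=+1,dy=-3->D; (3,4):dx=+2,dy=+8->C; (3,5):dx=+1,dy=+4->C; (3,6):dx=+6,dy=+7->C
  (4,5):dx=-1,dy=-4->C; (4,6):dx=+4,dy=-1->D; (5,6):dx=+5,dy=+3->C
Step 2: C = 12, D = 3, total pairs = 15.
Step 3: tau = (C - D)/(n(n-1)/2) = (12 - 3)/15 = 0.600000.
Step 4: Exact two-sided p-value (enumerate n! = 720 permutations of y under H0): p = 0.136111.
Step 5: alpha = 0.1. fail to reject H0.

tau_b = 0.6000 (C=12, D=3), p = 0.136111, fail to reject H0.


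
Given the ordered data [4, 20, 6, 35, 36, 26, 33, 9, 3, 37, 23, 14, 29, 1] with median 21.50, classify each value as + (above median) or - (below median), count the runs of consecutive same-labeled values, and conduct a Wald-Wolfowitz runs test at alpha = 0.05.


Step 1: Compute median = 21.50; label A = above, B = below.
Labels in order: BBBAAAABBAABAB  (n_A = 7, n_B = 7)
Step 2: Count runs R = 7.
Step 3: Under H0 (random ordering), E[R] = 2*n_A*n_B/(n_A+n_B) + 1 = 2*7*7/14 + 1 = 8.0000.
        Var[R] = 2*n_A*n_B*(2*n_A*n_B - n_A - n_B) / ((n_A+n_B)^2 * (n_A+n_B-1)) = 8232/2548 = 3.2308.
        SD[R] = 1.7974.
Step 4: Continuity-corrected z = (R + 0.5 - E[R]) / SD[R] = (7 + 0.5 - 8.0000) / 1.7974 = -0.2782.
Step 5: Two-sided p-value via normal approximation = 2*(1 - Phi(|z|)) = 0.780879.
Step 6: alpha = 0.05. fail to reject H0.

R = 7, z = -0.2782, p = 0.780879, fail to reject H0.


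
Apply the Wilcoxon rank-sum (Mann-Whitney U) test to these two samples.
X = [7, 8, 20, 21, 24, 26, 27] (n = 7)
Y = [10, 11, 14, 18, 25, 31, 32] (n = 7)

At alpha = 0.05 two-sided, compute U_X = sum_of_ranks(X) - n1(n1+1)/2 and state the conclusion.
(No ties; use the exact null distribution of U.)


Step 1: Combine and sort all 14 observations; assign midranks.
sorted (value, group): (7,X), (8,X), (10,Y), (11,Y), (14,Y), (18,Y), (20,X), (21,X), (24,X), (25,Y), (26,X), (27,X), (31,Y), (32,Y)
ranks: 7->1, 8->2, 10->3, 11->4, 14->5, 18->6, 20->7, 21->8, 24->9, 25->10, 26->11, 27->12, 31->13, 32->14
Step 2: Rank sum for X: R1 = 1 + 2 + 7 + 8 + 9 + 11 + 12 = 50.
Step 3: U_X = R1 - n1(n1+1)/2 = 50 - 7*8/2 = 50 - 28 = 22.
       U_Y = n1*n2 - U_X = 49 - 22 = 27.
Step 4: No ties, so the exact null distribution of U (based on enumerating the C(14,7) = 3432 equally likely rank assignments) gives the two-sided p-value.
Step 5: p-value = 0.804779; compare to alpha = 0.05. fail to reject H0.

U_X = 22, p = 0.804779, fail to reject H0 at alpha = 0.05.


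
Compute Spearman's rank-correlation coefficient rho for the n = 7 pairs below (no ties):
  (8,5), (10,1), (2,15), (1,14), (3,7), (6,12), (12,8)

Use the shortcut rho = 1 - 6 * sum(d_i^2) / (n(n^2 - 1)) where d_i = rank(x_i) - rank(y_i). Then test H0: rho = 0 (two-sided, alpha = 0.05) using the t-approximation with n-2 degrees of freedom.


Step 1: Rank x and y separately (midranks; no ties here).
rank(x): 8->5, 10->6, 2->2, 1->1, 3->3, 6->4, 12->7
rank(y): 5->2, 1->1, 15->7, 14->6, 7->3, 12->5, 8->4
Step 2: d_i = R_x(i) - R_y(i); compute d_i^2.
  (5-2)^2=9, (6-1)^2=25, (2-7)^2=25, (1-6)^2=25, (3-3)^2=0, (4-5)^2=1, (7-4)^2=9
sum(d^2) = 94.
Step 3: rho = 1 - 6*94 / (7*(7^2 - 1)) = 1 - 564/336 = -0.678571.
Step 4: Under H0, t = rho * sqrt((n-2)/(1-rho^2)) = -2.0657 ~ t(5).
Step 5: Two-sided p-value from the t-distribution with 5 df = 0.093750.
Step 6: alpha = 0.05. fail to reject H0.

rho = -0.6786, p = 0.093750, fail to reject H0 at alpha = 0.05.


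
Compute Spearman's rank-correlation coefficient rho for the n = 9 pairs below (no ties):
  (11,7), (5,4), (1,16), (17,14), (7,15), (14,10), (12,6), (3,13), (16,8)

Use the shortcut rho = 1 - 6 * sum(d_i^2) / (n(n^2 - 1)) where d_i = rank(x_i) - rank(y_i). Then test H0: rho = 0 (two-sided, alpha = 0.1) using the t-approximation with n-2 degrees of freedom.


Step 1: Rank x and y separately (midranks; no ties here).
rank(x): 11->5, 5->3, 1->1, 17->9, 7->4, 14->7, 12->6, 3->2, 16->8
rank(y): 7->3, 4->1, 16->9, 14->7, 15->8, 10->5, 6->2, 13->6, 8->4
Step 2: d_i = R_x(i) - R_y(i); compute d_i^2.
  (5-3)^2=4, (3-1)^2=4, (1-9)^2=64, (9-7)^2=4, (4-8)^2=16, (7-5)^2=4, (6-2)^2=16, (2-6)^2=16, (8-4)^2=16
sum(d^2) = 144.
Step 3: rho = 1 - 6*144 / (9*(9^2 - 1)) = 1 - 864/720 = -0.200000.
Step 4: Under H0, t = rho * sqrt((n-2)/(1-rho^2)) = -0.5401 ~ t(7).
Step 5: Two-sided p-value from the t-distribution with 7 df = 0.605901.
Step 6: alpha = 0.1. fail to reject H0.

rho = -0.2000, p = 0.605901, fail to reject H0 at alpha = 0.1.


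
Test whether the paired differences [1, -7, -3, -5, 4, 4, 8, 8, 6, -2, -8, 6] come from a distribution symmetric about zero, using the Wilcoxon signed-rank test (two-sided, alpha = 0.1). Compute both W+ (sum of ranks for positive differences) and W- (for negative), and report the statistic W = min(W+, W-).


Step 1: Drop any zero differences (none here) and take |d_i|.
|d| = [1, 7, 3, 5, 4, 4, 8, 8, 6, 2, 8, 6]
Step 2: Midrank |d_i| (ties get averaged ranks).
ranks: |1|->1, |7|->9, |3|->3, |5|->6, |4|->4.5, |4|->4.5, |8|->11, |8|->11, |6|->7.5, |2|->2, |8|->11, |6|->7.5
Step 3: Attach original signs; sum ranks with positive sign and with negative sign.
W+ = 1 + 4.5 + 4.5 + 11 + 11 + 7.5 + 7.5 = 47
W- = 9 + 3 + 6 + 2 + 11 = 31
(Check: W+ + W- = 78 should equal n(n+1)/2 = 78.)
Step 4: Test statistic W = min(W+, W-) = 31.
Step 5: Ties in |d|, so use the tie-corrected normal approximation.
        E[W] = n(n+1)/4 = 12*13/4 = 39.
        Tie groups: |d|=4 (t=2), |d|=6 (t=2), |d|=8 (t=3); sum(t^3 - t) = 36.
        Var[W] = n(n+1)(2n+1)/24 - sum(t^3-t)/48 = 3900/24 - 36/48 = 161.75.
        z = (W - E[W]) / sqrt(Var[W]) = (31 - 39) / 12.7181 = -0.6290.
        Two-sided p = 2*Phi(z) = 0.529333.
Step 6: alpha = 0.1. fail to reject H0.

W+ = 47, W- = 31, W = min = 31, p = 0.529333, fail to reject H0.


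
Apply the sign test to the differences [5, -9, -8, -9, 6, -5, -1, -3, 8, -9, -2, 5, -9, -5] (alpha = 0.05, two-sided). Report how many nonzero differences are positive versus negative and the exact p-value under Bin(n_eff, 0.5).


Step 1: Discard zero differences. Original n = 14; n_eff = number of nonzero differences = 14.
Nonzero differences (with sign): +5, -9, -8, -9, +6, -5, -1, -3, +8, -9, -2, +5, -9, -5
Step 2: Count signs: positive = 4, negative = 10.
Step 3: Under H0: P(positive) = 0.5, so the number of positives S ~ Bin(14, 0.5).
Step 4: Two-sided exact p-value = sum of Bin(14,0.5) probabilities at or below the observed probability = 0.179565.
Step 5: alpha = 0.05. fail to reject H0.

n_eff = 14, pos = 4, neg = 10, p = 0.179565, fail to reject H0.


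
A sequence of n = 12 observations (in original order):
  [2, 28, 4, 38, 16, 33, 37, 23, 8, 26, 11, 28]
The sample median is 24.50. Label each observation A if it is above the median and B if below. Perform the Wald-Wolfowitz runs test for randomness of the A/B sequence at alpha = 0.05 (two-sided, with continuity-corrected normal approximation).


Step 1: Compute median = 24.50; label A = above, B = below.
Labels in order: BABABAABBABA  (n_A = 6, n_B = 6)
Step 2: Count runs R = 10.
Step 3: Under H0 (random ordering), E[R] = 2*n_A*n_B/(n_A+n_B) + 1 = 2*6*6/12 + 1 = 7.0000.
        Var[R] = 2*n_A*n_B*(2*n_A*n_B - n_A - n_B) / ((n_A+n_B)^2 * (n_A+n_B-1)) = 4320/1584 = 2.7273.
        SD[R] = 1.6514.
Step 4: Continuity-corrected z = (R - 0.5 - E[R]) / SD[R] = (10 - 0.5 - 7.0000) / 1.6514 = 1.5138.
Step 5: Two-sided p-value via normal approximation = 2*(1 - Phi(|z|)) = 0.130070.
Step 6: alpha = 0.05. fail to reject H0.

R = 10, z = 1.5138, p = 0.130070, fail to reject H0.


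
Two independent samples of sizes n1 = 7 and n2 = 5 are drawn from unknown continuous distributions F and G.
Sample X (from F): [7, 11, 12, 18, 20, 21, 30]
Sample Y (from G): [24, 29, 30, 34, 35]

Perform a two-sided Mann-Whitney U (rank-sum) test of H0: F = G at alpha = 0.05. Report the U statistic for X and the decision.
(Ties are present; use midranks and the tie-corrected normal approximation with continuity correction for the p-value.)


Step 1: Combine and sort all 12 observations; assign midranks.
sorted (value, group): (7,X), (11,X), (12,X), (18,X), (20,X), (21,X), (24,Y), (29,Y), (30,X), (30,Y), (34,Y), (35,Y)
ranks: 7->1, 11->2, 12->3, 18->4, 20->5, 21->6, 24->7, 29->8, 30->9.5, 30->9.5, 34->11, 35->12
Step 2: Rank sum for X: R1 = 1 + 2 + 3 + 4 + 5 + 6 + 9.5 = 30.5.
Step 3: U_X = R1 - n1(n1+1)/2 = 30.5 - 7*8/2 = 30.5 - 28 = 2.5.
       U_Y = n1*n2 - U_X = 35 - 2.5 = 32.5.
Step 4: Ties are present, so use the tie-corrected normal approximation (with continuity correction) for the p-value.
Step 5: p-value = 0.018328; compare to alpha = 0.05. reject H0.

U_X = 2.5, p = 0.018328, reject H0 at alpha = 0.05.


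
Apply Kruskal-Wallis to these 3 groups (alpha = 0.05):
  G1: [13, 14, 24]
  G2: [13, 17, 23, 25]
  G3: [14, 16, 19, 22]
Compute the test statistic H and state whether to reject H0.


Step 1: Combine all N = 11 observations and assign midranks.
sorted (value, group, rank): (13,G1,1.5), (13,G2,1.5), (14,G1,3.5), (14,G3,3.5), (16,G3,5), (17,G2,6), (19,G3,7), (22,G3,8), (23,G2,9), (24,G1,10), (25,G2,11)
Step 2: Sum ranks within each group.
R_1 = 15 (n_1 = 3)
R_2 = 27.5 (n_2 = 4)
R_3 = 23.5 (n_3 = 4)
Step 3: H = 12/(N(N+1)) * sum(R_i^2/n_i) - 3(N+1)
     = 12/(11*12) * (15^2/3 + 27.5^2/4 + 23.5^2/4) - 3*12
     = 0.090909 * 402.125 - 36
     = 0.556818.
Step 4: Ties present; correction factor C = 1 - 12/(11^3 - 11) = 0.990909. Corrected H = 0.556818 / 0.990909 = 0.561927.
Step 5: Under H0, H ~ chi^2(2); p-value = 0.755056.
Step 6: alpha = 0.05. fail to reject H0.

H = 0.5619, df = 2, p = 0.755056, fail to reject H0.


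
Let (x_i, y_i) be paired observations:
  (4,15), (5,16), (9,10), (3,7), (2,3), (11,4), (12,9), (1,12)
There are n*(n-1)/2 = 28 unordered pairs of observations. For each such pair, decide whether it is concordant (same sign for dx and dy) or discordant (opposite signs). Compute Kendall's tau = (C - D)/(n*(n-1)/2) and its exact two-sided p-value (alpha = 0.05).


Step 1: Enumerate the 28 unordered pairs (i,j) with i<j and classify each by sign(x_j-x_i) * sign(y_j-y_i).
  (1,2):dx=+1,dy=+1->C; (1,3):dx=+5,dy=-5->D; (1,4):dx=-1,dy=-8->C; (1,5):dx=-2,dy=-12->C
  (1,6):dx=+7,dy=-11->D; (1,7):dx=+8,dy=-6->D; (1,8):dx=-3,dy=-3->C; (2,3):dx=+4,dy=-6->D
  (2,4):dx=-2,dy=-9->C; (2,5):dx=-3,dy=-13->C; (2,6):dx=+6,dy=-12->D; (2,7):dx=+7,dy=-7->D
  (2,8):dx=-4,dy=-4->C; (3,4):dx=-6,dy=-3->C; (3,5):dx=-7,dy=-7->C; (3,6):dx=+2,dy=-6->D
  (3,7):dx=+3,dy=-1->D; (3,8):dx=-8,dy=+2->D; (4,5):dx=-1,dy=-4->C; (4,6):dx=+8,dy=-3->D
  (4,7):dx=+9,dy=+2->C; (4,8):dx=-2,dy=+5->D; (5,6):dx=+9,dy=+1->C; (5,7):dx=+10,dy=+6->C
  (5,8):dx=-1,dy=+9->D; (6,7):dx=+1,dy=+5->C; (6,8):dx=-10,dy=+8->D; (7,8):dx=-11,dy=+3->D
Step 2: C = 14, D = 14, total pairs = 28.
Step 3: tau = (C - D)/(n(n-1)/2) = (14 - 14)/28 = 0.000000.
Step 4: Exact two-sided p-value (enumerate n! = 40320 permutations of y under H0): p = 1.000000.
Step 5: alpha = 0.05. fail to reject H0.

tau_b = 0.0000 (C=14, D=14), p = 1.000000, fail to reject H0.


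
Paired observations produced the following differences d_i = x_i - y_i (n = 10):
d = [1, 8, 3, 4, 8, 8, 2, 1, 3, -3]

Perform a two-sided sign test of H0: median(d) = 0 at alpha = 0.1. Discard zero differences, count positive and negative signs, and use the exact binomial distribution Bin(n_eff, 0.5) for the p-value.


Step 1: Discard zero differences. Original n = 10; n_eff = number of nonzero differences = 10.
Nonzero differences (with sign): +1, +8, +3, +4, +8, +8, +2, +1, +3, -3
Step 2: Count signs: positive = 9, negative = 1.
Step 3: Under H0: P(positive) = 0.5, so the number of positives S ~ Bin(10, 0.5).
Step 4: Two-sided exact p-value = sum of Bin(10,0.5) probabilities at or below the observed probability = 0.021484.
Step 5: alpha = 0.1. reject H0.

n_eff = 10, pos = 9, neg = 1, p = 0.021484, reject H0.


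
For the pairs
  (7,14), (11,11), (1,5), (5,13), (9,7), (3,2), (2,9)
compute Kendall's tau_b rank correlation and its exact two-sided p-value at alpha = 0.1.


Step 1: Enumerate the 21 unordered pairs (i,j) with i<j and classify each by sign(x_j-x_i) * sign(y_j-y_i).
  (1,2):dx=+4,dy=-3->D; (1,3):dx=-6,dy=-9->C; (1,4):dx=-2,dy=-1->C; (1,5):dx=+2,dy=-7->D
  (1,6):dx=-4,dy=-12->C; (1,7):dx=-5,dy=-5->C; (2,3):dx=-10,dy=-6->C; (2,4):dx=-6,dy=+2->D
  (2,5):dx=-2,dy=-4->C; (2,6):dx=-8,dy=-9->C; (2,7):dx=-9,dy=-2->C; (3,4):dx=+4,dy=+8->C
  (3,5):dx=+8,dy=+2->C; (3,6):dx=+2,dy=-3->D; (3,7):dx=+1,dy=+4->C; (4,5):dx=+4,dy=-6->D
  (4,6):dx=-2,dy=-11->C; (4,7):dx=-3,dy=-4->C; (5,6):dx=-6,dy=-5->C; (5,7):dx=-7,dy=+2->D
  (6,7):dx=-1,dy=+7->D
Step 2: C = 14, D = 7, total pairs = 21.
Step 3: tau = (C - D)/(n(n-1)/2) = (14 - 7)/21 = 0.333333.
Step 4: Exact two-sided p-value (enumerate n! = 5040 permutations of y under H0): p = 0.381349.
Step 5: alpha = 0.1. fail to reject H0.

tau_b = 0.3333 (C=14, D=7), p = 0.381349, fail to reject H0.


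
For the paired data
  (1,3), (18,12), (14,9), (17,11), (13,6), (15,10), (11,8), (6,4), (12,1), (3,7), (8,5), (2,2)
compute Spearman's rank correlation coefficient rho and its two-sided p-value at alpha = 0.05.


Step 1: Rank x and y separately (midranks; no ties here).
rank(x): 1->1, 18->12, 14->9, 17->11, 13->8, 15->10, 11->6, 6->4, 12->7, 3->3, 8->5, 2->2
rank(y): 3->3, 12->12, 9->9, 11->11, 6->6, 10->10, 8->8, 4->4, 1->1, 7->7, 5->5, 2->2
Step 2: d_i = R_x(i) - R_y(i); compute d_i^2.
  (1-3)^2=4, (12-12)^2=0, (9-9)^2=0, (11-11)^2=0, (8-6)^2=4, (10-10)^2=0, (6-8)^2=4, (4-4)^2=0, (7-1)^2=36, (3-7)^2=16, (5-5)^2=0, (2-2)^2=0
sum(d^2) = 64.
Step 3: rho = 1 - 6*64 / (12*(12^2 - 1)) = 1 - 384/1716 = 0.776224.
Step 4: Under H0, t = rho * sqrt((n-2)/(1-rho^2)) = 3.8934 ~ t(10).
Step 5: Two-sided p-value from the t-distribution with 10 df = 0.002993.
Step 6: alpha = 0.05. reject H0.

rho = 0.7762, p = 0.002993, reject H0 at alpha = 0.05.


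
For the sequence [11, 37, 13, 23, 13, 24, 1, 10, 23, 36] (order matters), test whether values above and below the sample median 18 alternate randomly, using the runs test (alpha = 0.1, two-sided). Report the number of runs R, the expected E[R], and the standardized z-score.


Step 1: Compute median = 18; label A = above, B = below.
Labels in order: BABABABBAA  (n_A = 5, n_B = 5)
Step 2: Count runs R = 8.
Step 3: Under H0 (random ordering), E[R] = 2*n_A*n_B/(n_A+n_B) + 1 = 2*5*5/10 + 1 = 6.0000.
        Var[R] = 2*n_A*n_B*(2*n_A*n_B - n_A - n_B) / ((n_A+n_B)^2 * (n_A+n_B-1)) = 2000/900 = 2.2222.
        SD[R] = 1.4907.
Step 4: Continuity-corrected z = (R - 0.5 - E[R]) / SD[R] = (8 - 0.5 - 6.0000) / 1.4907 = 1.0062.
Step 5: Two-sided p-value via normal approximation = 2*(1 - Phi(|z|)) = 0.314305.
Step 6: alpha = 0.1. fail to reject H0.

R = 8, z = 1.0062, p = 0.314305, fail to reject H0.


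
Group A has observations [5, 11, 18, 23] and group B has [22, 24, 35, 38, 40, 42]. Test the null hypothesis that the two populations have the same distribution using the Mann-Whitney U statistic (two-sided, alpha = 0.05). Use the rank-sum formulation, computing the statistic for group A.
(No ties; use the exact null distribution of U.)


Step 1: Combine and sort all 10 observations; assign midranks.
sorted (value, group): (5,X), (11,X), (18,X), (22,Y), (23,X), (24,Y), (35,Y), (38,Y), (40,Y), (42,Y)
ranks: 5->1, 11->2, 18->3, 22->4, 23->5, 24->6, 35->7, 38->8, 40->9, 42->10
Step 2: Rank sum for X: R1 = 1 + 2 + 3 + 5 = 11.
Step 3: U_X = R1 - n1(n1+1)/2 = 11 - 4*5/2 = 11 - 10 = 1.
       U_Y = n1*n2 - U_X = 24 - 1 = 23.
Step 4: No ties, so the exact null distribution of U (based on enumerating the C(10,4) = 210 equally likely rank assignments) gives the two-sided p-value.
Step 5: p-value = 0.019048; compare to alpha = 0.05. reject H0.

U_X = 1, p = 0.019048, reject H0 at alpha = 0.05.


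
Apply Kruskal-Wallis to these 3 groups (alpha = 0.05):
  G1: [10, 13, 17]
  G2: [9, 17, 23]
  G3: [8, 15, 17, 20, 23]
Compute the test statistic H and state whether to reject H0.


Step 1: Combine all N = 11 observations and assign midranks.
sorted (value, group, rank): (8,G3,1), (9,G2,2), (10,G1,3), (13,G1,4), (15,G3,5), (17,G1,7), (17,G2,7), (17,G3,7), (20,G3,9), (23,G2,10.5), (23,G3,10.5)
Step 2: Sum ranks within each group.
R_1 = 14 (n_1 = 3)
R_2 = 19.5 (n_2 = 3)
R_3 = 32.5 (n_3 = 5)
Step 3: H = 12/(N(N+1)) * sum(R_i^2/n_i) - 3(N+1)
     = 12/(11*12) * (14^2/3 + 19.5^2/3 + 32.5^2/5) - 3*12
     = 0.090909 * 403.333 - 36
     = 0.666667.
Step 4: Ties present; correction factor C = 1 - 30/(11^3 - 11) = 0.977273. Corrected H = 0.666667 / 0.977273 = 0.682171.
Step 5: Under H0, H ~ chi^2(2); p-value = 0.710998.
Step 6: alpha = 0.05. fail to reject H0.

H = 0.6822, df = 2, p = 0.710998, fail to reject H0.


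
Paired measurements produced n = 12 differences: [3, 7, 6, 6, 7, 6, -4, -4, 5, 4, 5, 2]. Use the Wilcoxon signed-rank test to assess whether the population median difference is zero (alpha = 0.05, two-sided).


Step 1: Drop any zero differences (none here) and take |d_i|.
|d| = [3, 7, 6, 6, 7, 6, 4, 4, 5, 4, 5, 2]
Step 2: Midrank |d_i| (ties get averaged ranks).
ranks: |3|->2, |7|->11.5, |6|->9, |6|->9, |7|->11.5, |6|->9, |4|->4, |4|->4, |5|->6.5, |4|->4, |5|->6.5, |2|->1
Step 3: Attach original signs; sum ranks with positive sign and with negative sign.
W+ = 2 + 11.5 + 9 + 9 + 11.5 + 9 + 6.5 + 4 + 6.5 + 1 = 70
W- = 4 + 4 = 8
(Check: W+ + W- = 78 should equal n(n+1)/2 = 78.)
Step 4: Test statistic W = min(W+, W-) = 8.
Step 5: Ties in |d|, so use the tie-corrected normal approximation.
        E[W] = n(n+1)/4 = 12*13/4 = 39.
        Tie groups: |d|=4 (t=3), |d|=5 (t=2), |d|=6 (t=3), |d|=7 (t=2); sum(t^3 - t) = 60.
        Var[W] = n(n+1)(2n+1)/24 - sum(t^3-t)/48 = 3900/24 - 60/48 = 161.25.
        z = (W - E[W]) / sqrt(Var[W]) = (8 - 39) / 12.6984 = -2.4412.
        Two-sided p = 2*Phi(z) = 0.014637.
Step 6: alpha = 0.05. reject H0.

W+ = 70, W- = 8, W = min = 8, p = 0.014637, reject H0.


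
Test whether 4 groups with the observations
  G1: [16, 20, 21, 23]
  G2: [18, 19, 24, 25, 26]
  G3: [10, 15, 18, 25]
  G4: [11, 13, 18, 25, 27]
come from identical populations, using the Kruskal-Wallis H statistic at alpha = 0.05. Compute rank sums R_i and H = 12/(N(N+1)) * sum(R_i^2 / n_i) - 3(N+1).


Step 1: Combine all N = 18 observations and assign midranks.
sorted (value, group, rank): (10,G3,1), (11,G4,2), (13,G4,3), (15,G3,4), (16,G1,5), (18,G2,7), (18,G3,7), (18,G4,7), (19,G2,9), (20,G1,10), (21,G1,11), (23,G1,12), (24,G2,13), (25,G2,15), (25,G3,15), (25,G4,15), (26,G2,17), (27,G4,18)
Step 2: Sum ranks within each group.
R_1 = 38 (n_1 = 4)
R_2 = 61 (n_2 = 5)
R_3 = 27 (n_3 = 4)
R_4 = 45 (n_4 = 5)
Step 3: H = 12/(N(N+1)) * sum(R_i^2/n_i) - 3(N+1)
     = 12/(18*19) * (38^2/4 + 61^2/5 + 27^2/4 + 45^2/5) - 3*19
     = 0.035088 * 1692.45 - 57
     = 2.384211.
Step 4: Ties present; correction factor C = 1 - 48/(18^3 - 18) = 0.991744. Corrected H = 2.384211 / 0.991744 = 2.404058.
Step 5: Under H0, H ~ chi^2(3); p-value = 0.492880.
Step 6: alpha = 0.05. fail to reject H0.

H = 2.4041, df = 3, p = 0.492880, fail to reject H0.


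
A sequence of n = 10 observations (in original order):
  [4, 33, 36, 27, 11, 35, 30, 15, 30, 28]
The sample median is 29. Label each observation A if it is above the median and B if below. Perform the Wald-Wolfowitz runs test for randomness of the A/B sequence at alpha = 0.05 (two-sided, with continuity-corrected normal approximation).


Step 1: Compute median = 29; label A = above, B = below.
Labels in order: BAABBAABAB  (n_A = 5, n_B = 5)
Step 2: Count runs R = 7.
Step 3: Under H0 (random ordering), E[R] = 2*n_A*n_B/(n_A+n_B) + 1 = 2*5*5/10 + 1 = 6.0000.
        Var[R] = 2*n_A*n_B*(2*n_A*n_B - n_A - n_B) / ((n_A+n_B)^2 * (n_A+n_B-1)) = 2000/900 = 2.2222.
        SD[R] = 1.4907.
Step 4: Continuity-corrected z = (R - 0.5 - E[R]) / SD[R] = (7 - 0.5 - 6.0000) / 1.4907 = 0.3354.
Step 5: Two-sided p-value via normal approximation = 2*(1 - Phi(|z|)) = 0.737316.
Step 6: alpha = 0.05. fail to reject H0.

R = 7, z = 0.3354, p = 0.737316, fail to reject H0.


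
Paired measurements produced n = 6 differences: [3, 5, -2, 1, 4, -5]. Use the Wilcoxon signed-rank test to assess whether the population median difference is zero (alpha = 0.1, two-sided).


Step 1: Drop any zero differences (none here) and take |d_i|.
|d| = [3, 5, 2, 1, 4, 5]
Step 2: Midrank |d_i| (ties get averaged ranks).
ranks: |3|->3, |5|->5.5, |2|->2, |1|->1, |4|->4, |5|->5.5
Step 3: Attach original signs; sum ranks with positive sign and with negative sign.
W+ = 3 + 5.5 + 1 + 4 = 13.5
W- = 2 + 5.5 = 7.5
(Check: W+ + W- = 21 should equal n(n+1)/2 = 21.)
Step 4: Test statistic W = min(W+, W-) = 7.5.
Step 5: Ties in |d|, so use the tie-corrected normal approximation.
        E[W] = n(n+1)/4 = 6*7/4 = 10.5.
        Tie groups: |d|=5 (t=2); sum(t^3 - t) = 6.
        Var[W] = n(n+1)(2n+1)/24 - sum(t^3-t)/48 = 546/24 - 6/48 = 22.625.
        z = (W - E[W]) / sqrt(Var[W]) = (7.5 - 10.5) / 4.7566 = -0.6307.
        Two-sided p = 2*Phi(z) = 0.528233.
Step 6: alpha = 0.1. fail to reject H0.

W+ = 13.5, W- = 7.5, W = min = 7.5, p = 0.528233, fail to reject H0.


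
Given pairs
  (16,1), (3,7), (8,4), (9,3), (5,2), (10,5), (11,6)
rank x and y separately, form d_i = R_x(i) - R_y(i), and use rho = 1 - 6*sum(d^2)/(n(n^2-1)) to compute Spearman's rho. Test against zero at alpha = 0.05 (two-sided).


Step 1: Rank x and y separately (midranks; no ties here).
rank(x): 16->7, 3->1, 8->3, 9->4, 5->2, 10->5, 11->6
rank(y): 1->1, 7->7, 4->4, 3->3, 2->2, 5->5, 6->6
Step 2: d_i = R_x(i) - R_y(i); compute d_i^2.
  (7-1)^2=36, (1-7)^2=36, (3-4)^2=1, (4-3)^2=1, (2-2)^2=0, (5-5)^2=0, (6-6)^2=0
sum(d^2) = 74.
Step 3: rho = 1 - 6*74 / (7*(7^2 - 1)) = 1 - 444/336 = -0.321429.
Step 4: Under H0, t = rho * sqrt((n-2)/(1-rho^2)) = -0.7590 ~ t(5).
Step 5: Two-sided p-value from the t-distribution with 5 df = 0.482072.
Step 6: alpha = 0.05. fail to reject H0.

rho = -0.3214, p = 0.482072, fail to reject H0 at alpha = 0.05.


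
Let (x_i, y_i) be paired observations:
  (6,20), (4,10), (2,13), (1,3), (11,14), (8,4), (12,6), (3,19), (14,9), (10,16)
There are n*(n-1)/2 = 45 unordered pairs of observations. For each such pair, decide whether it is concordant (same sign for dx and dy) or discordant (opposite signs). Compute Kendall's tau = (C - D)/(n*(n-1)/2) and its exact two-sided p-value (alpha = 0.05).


Step 1: Enumerate the 45 unordered pairs (i,j) with i<j and classify each by sign(x_j-x_i) * sign(y_j-y_i).
  (1,2):dx=-2,dy=-10->C; (1,3):dx=-4,dy=-7->C; (1,4):dx=-5,dy=-17->C; (1,5):dx=+5,dy=-6->D
  (1,6):dx=+2,dy=-16->D; (1,7):dx=+6,dy=-14->D; (1,8):dx=-3,dy=-1->C; (1,9):dx=+8,dy=-11->D
  (1,10):dx=+4,dy=-4->D; (2,3):dx=-2,dy=+3->D; (2,4):dx=-3,dy=-7->C; (2,5):dx=+7,dy=+4->C
  (2,6):dx=+4,dy=-6->D; (2,7):dx=+8,dy=-4->D; (2,8):dx=-1,dy=+9->D; (2,9):dx=+10,dy=-1->D
  (2,10):dx=+6,dy=+6->C; (3,4):dx=-1,dy=-10->C; (3,5):dx=+9,dy=+1->C; (3,6):dx=+6,dy=-9->D
  (3,7):dx=+10,dy=-7->D; (3,8):dx=+1,dy=+6->C; (3,9):dx=+12,dy=-4->D; (3,10):dx=+8,dy=+3->C
  (4,5):dx=+10,dy=+11->C; (4,6):dx=+7,dy=+1->C; (4,7):dx=+11,dy=+3->C; (4,8):dx=+2,dy=+16->C
  (4,9):dx=+13,dy=+6->C; (4,10):dx=+9,dy=+13->C; (5,6):dx=-3,dy=-10->C; (5,7):dx=+1,dy=-8->D
  (5,8):dx=-8,dy=+5->D; (5,9):dx=+3,dy=-5->D; (5,10):dx=-1,dy=+2->D; (6,7):dx=+4,dy=+2->C
  (6,8):dx=-5,dy=+15->D; (6,9):dx=+6,dy=+5->C; (6,10):dx=+2,dy=+12->C; (7,8):dx=-9,dy=+13->D
  (7,9):dx=+2,dy=+3->C; (7,10):dx=-2,dy=+10->D; (8,9):dx=+11,dy=-10->D; (8,10):dx=+7,dy=-3->D
  (9,10):dx=-4,dy=+7->D
Step 2: C = 22, D = 23, total pairs = 45.
Step 3: tau = (C - D)/(n(n-1)/2) = (22 - 23)/45 = -0.022222.
Step 4: Exact two-sided p-value (enumerate n! = 3628800 permutations of y under H0): p = 1.000000.
Step 5: alpha = 0.05. fail to reject H0.

tau_b = -0.0222 (C=22, D=23), p = 1.000000, fail to reject H0.


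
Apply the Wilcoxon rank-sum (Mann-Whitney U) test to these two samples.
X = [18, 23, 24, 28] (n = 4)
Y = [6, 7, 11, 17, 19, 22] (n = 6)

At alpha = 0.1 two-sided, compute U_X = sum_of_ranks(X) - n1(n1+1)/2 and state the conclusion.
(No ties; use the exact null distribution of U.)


Step 1: Combine and sort all 10 observations; assign midranks.
sorted (value, group): (6,Y), (7,Y), (11,Y), (17,Y), (18,X), (19,Y), (22,Y), (23,X), (24,X), (28,X)
ranks: 6->1, 7->2, 11->3, 17->4, 18->5, 19->6, 22->7, 23->8, 24->9, 28->10
Step 2: Rank sum for X: R1 = 5 + 8 + 9 + 10 = 32.
Step 3: U_X = R1 - n1(n1+1)/2 = 32 - 4*5/2 = 32 - 10 = 22.
       U_Y = n1*n2 - U_X = 24 - 22 = 2.
Step 4: No ties, so the exact null distribution of U (based on enumerating the C(10,4) = 210 equally likely rank assignments) gives the two-sided p-value.
Step 5: p-value = 0.038095; compare to alpha = 0.1. reject H0.

U_X = 22, p = 0.038095, reject H0 at alpha = 0.1.


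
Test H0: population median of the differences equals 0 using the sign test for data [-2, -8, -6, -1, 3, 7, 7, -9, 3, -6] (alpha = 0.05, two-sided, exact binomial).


Step 1: Discard zero differences. Original n = 10; n_eff = number of nonzero differences = 10.
Nonzero differences (with sign): -2, -8, -6, -1, +3, +7, +7, -9, +3, -6
Step 2: Count signs: positive = 4, negative = 6.
Step 3: Under H0: P(positive) = 0.5, so the number of positives S ~ Bin(10, 0.5).
Step 4: Two-sided exact p-value = sum of Bin(10,0.5) probabilities at or below the observed probability = 0.753906.
Step 5: alpha = 0.05. fail to reject H0.

n_eff = 10, pos = 4, neg = 6, p = 0.753906, fail to reject H0.


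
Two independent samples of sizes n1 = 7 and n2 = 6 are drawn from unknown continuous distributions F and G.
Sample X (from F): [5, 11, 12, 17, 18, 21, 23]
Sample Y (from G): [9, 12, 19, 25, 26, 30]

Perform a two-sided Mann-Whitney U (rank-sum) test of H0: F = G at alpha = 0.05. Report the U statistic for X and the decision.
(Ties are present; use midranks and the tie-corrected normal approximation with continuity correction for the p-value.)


Step 1: Combine and sort all 13 observations; assign midranks.
sorted (value, group): (5,X), (9,Y), (11,X), (12,X), (12,Y), (17,X), (18,X), (19,Y), (21,X), (23,X), (25,Y), (26,Y), (30,Y)
ranks: 5->1, 9->2, 11->3, 12->4.5, 12->4.5, 17->6, 18->7, 19->8, 21->9, 23->10, 25->11, 26->12, 30->13
Step 2: Rank sum for X: R1 = 1 + 3 + 4.5 + 6 + 7 + 9 + 10 = 40.5.
Step 3: U_X = R1 - n1(n1+1)/2 = 40.5 - 7*8/2 = 40.5 - 28 = 12.5.
       U_Y = n1*n2 - U_X = 42 - 12.5 = 29.5.
Step 4: Ties are present, so use the tie-corrected normal approximation (with continuity correction) for the p-value.
Step 5: p-value = 0.252445; compare to alpha = 0.05. fail to reject H0.

U_X = 12.5, p = 0.252445, fail to reject H0 at alpha = 0.05.


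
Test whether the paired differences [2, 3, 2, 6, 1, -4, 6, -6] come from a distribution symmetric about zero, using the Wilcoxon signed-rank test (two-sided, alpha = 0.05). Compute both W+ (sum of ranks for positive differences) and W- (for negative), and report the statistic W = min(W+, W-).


Step 1: Drop any zero differences (none here) and take |d_i|.
|d| = [2, 3, 2, 6, 1, 4, 6, 6]
Step 2: Midrank |d_i| (ties get averaged ranks).
ranks: |2|->2.5, |3|->4, |2|->2.5, |6|->7, |1|->1, |4|->5, |6|->7, |6|->7
Step 3: Attach original signs; sum ranks with positive sign and with negative sign.
W+ = 2.5 + 4 + 2.5 + 7 + 1 + 7 = 24
W- = 5 + 7 = 12
(Check: W+ + W- = 36 should equal n(n+1)/2 = 36.)
Step 4: Test statistic W = min(W+, W-) = 12.
Step 5: Ties in |d|, so use the tie-corrected normal approximation.
        E[W] = n(n+1)/4 = 8*9/4 = 18.
        Tie groups: |d|=2 (t=2), |d|=6 (t=3); sum(t^3 - t) = 30.
        Var[W] = n(n+1)(2n+1)/24 - sum(t^3-t)/48 = 1224/24 - 30/48 = 50.375.
        z = (W - E[W]) / sqrt(Var[W]) = (12 - 18) / 7.0975 = -0.8454.
        Two-sided p = 2*Phi(z) = 0.397908.
Step 6: alpha = 0.05. fail to reject H0.

W+ = 24, W- = 12, W = min = 12, p = 0.397908, fail to reject H0.


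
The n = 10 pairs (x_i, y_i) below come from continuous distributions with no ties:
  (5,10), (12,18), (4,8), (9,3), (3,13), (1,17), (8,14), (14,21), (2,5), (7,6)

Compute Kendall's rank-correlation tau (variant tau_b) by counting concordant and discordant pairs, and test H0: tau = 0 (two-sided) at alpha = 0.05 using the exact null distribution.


Step 1: Enumerate the 45 unordered pairs (i,j) with i<j and classify each by sign(x_j-x_i) * sign(y_j-y_i).
  (1,2):dx=+7,dy=+8->C; (1,3):dx=-1,dy=-2->C; (1,4):dx=+4,dy=-7->D; (1,5):dx=-2,dy=+3->D
  (1,6):dx=-4,dy=+7->D; (1,7):dx=+3,dy=+4->C; (1,8):dx=+9,dy=+11->C; (1,9):dx=-3,dy=-5->C
  (1,10):dx=+2,dy=-4->D; (2,3):dx=-8,dy=-10->C; (2,4):dx=-3,dy=-15->C; (2,5):dx=-9,dy=-5->C
  (2,6):dx=-11,dy=-1->C; (2,7):dx=-4,dy=-4->C; (2,8):dx=+2,dy=+3->C; (2,9):dx=-10,dy=-13->C
  (2,10):dx=-5,dy=-12->C; (3,4):dx=+5,dy=-5->D; (3,5):dx=-1,dy=+5->D; (3,6):dx=-3,dy=+9->D
  (3,7):dx=+4,dy=+6->C; (3,8):dx=+10,dy=+13->C; (3,9):dx=-2,dy=-3->C; (3,10):dx=+3,dy=-2->D
  (4,5):dx=-6,dy=+10->D; (4,6):dx=-8,dy=+14->D; (4,7):dx=-1,dy=+11->D; (4,8):dx=+5,dy=+18->C
  (4,9):dx=-7,dy=+2->D; (4,10):dx=-2,dy=+3->D; (5,6):dx=-2,dy=+4->D; (5,7):dx=+5,dy=+1->C
  (5,8):dx=+11,dy=+8->C; (5,9):dx=-1,dy=-8->C; (5,10):dx=+4,dy=-7->D; (6,7):dx=+7,dy=-3->D
  (6,8):dx=+13,dy=+4->C; (6,9):dx=+1,dy=-12->D; (6,10):dx=+6,dy=-11->D; (7,8):dx=+6,dy=+7->C
  (7,9):dx=-6,dy=-9->C; (7,10):dx=-1,dy=-8->C; (8,9):dx=-12,dy=-16->C; (8,10):dx=-7,dy=-15->C
  (9,10):dx=+5,dy=+1->C
Step 2: C = 27, D = 18, total pairs = 45.
Step 3: tau = (C - D)/(n(n-1)/2) = (27 - 18)/45 = 0.200000.
Step 4: Exact two-sided p-value (enumerate n! = 3628800 permutations of y under H0): p = 0.484313.
Step 5: alpha = 0.05. fail to reject H0.

tau_b = 0.2000 (C=27, D=18), p = 0.484313, fail to reject H0.
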